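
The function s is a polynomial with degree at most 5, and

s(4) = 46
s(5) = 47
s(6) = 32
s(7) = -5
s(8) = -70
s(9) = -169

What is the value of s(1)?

Write s(k) = ak^5 + bk^4 + ck³ + dk² + ek + p; the 6 given values yield a linear system in the 6 coefficients.
Solving, the top 2 coefficients vanish, and s(k) = -k³ + 7k² - k + 2.
Then s(1) = 7.

7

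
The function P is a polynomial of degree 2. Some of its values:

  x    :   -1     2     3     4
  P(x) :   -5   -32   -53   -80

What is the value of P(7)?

-197

Write P(x) = ax² + bx + c; the 4 given values yield a linear system in the 3 coefficients.
Solving, P(x) = -3x² - 6x - 8.
Then P(7) = -197.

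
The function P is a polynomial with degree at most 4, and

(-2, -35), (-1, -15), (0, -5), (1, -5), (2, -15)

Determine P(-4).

Write P(k) = ak^4 + bk³ + ck² + dk + e; the 5 given values yield a linear system in the 5 coefficients.
Solving, the top 2 coefficients vanish, and P(k) = -5k² + 5k - 5.
Then P(-4) = -105.

-105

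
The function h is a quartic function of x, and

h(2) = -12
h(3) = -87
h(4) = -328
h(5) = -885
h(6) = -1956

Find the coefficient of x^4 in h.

Write h(x) = ax^4 + bx³ + cx² + dx + e; the 5 given values yield a linear system in the 5 coefficients.
Solving, h(x) = -2x^4 + 3x³ - 2x.
The coefficient of x^4 is -2.

-2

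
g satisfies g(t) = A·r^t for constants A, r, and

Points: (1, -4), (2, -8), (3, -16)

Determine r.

Consecutive ratio: -8/(-4) = 2, and -16/(-8) = 2, so r = 2.
Then A·2^1 = -4 gives A = -2, and g(t) = -2·2^t.

2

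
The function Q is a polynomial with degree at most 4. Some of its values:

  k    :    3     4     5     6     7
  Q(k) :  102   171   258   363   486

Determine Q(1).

18

Write Q(k) = ak^4 + bk³ + ck² + dk + e; the 5 given values yield a linear system in the 5 coefficients.
Solving, the top 2 coefficients vanish, and Q(k) = 9k² + 6k + 3.
Then Q(1) = 18.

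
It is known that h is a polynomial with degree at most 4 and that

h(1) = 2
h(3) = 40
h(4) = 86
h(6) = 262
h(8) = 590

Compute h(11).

Write h(x) = ax^4 + bx³ + cx² + dx + e; the 5 given values yield a linear system in the 5 coefficients.
Solving, the leading coefficient vanishes, and h(x) = x³ + x² + 2x - 2.
Then h(11) = 1472.

1472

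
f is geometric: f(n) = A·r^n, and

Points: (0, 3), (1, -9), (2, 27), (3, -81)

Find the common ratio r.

-3

Consecutive ratio: -9/3 = -3, and 27/(-9) = -3, so r = -3.
Then A·(-3)^0 = 3 gives A = 3, and f(n) = 3·(-3)^n.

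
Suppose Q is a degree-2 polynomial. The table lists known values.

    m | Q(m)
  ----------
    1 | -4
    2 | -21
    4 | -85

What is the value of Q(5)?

Write Q(m) = am² + bm + c; the 3 given values yield a linear system in the 3 coefficients.
Solving, Q(m) = -5m² - 2m + 3.
Then Q(5) = -132.

-132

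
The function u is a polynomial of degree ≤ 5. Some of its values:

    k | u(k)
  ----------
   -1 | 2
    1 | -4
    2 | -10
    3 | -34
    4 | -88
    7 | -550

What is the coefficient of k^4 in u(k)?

0

Write u(k) = ak^5 + bk^4 + ck³ + dk² + ek + p; the 6 given values yield a linear system in the 6 coefficients.
Solving, the top 2 coefficients vanish, and u(k) = -2k³ + 3k² - k - 4.
The coefficient of k^4 is 0.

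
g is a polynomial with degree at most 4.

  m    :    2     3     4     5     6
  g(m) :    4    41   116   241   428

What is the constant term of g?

First differences: 37, 75, 125, 187. Second differences: 38, 50, 62. Third differences: 12, 12.
Level-3 differences are constant, so g has degree 3.
Fitting a degree-3 polynomial gives g(m) = 2m³ + m² - 6m - 4.
The constant term is g(0) = -4.

-4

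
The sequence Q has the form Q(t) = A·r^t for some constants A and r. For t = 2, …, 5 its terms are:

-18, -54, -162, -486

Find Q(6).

Consecutive ratio: -54/(-18) = 3, and -162/(-54) = 3, so r = 3.
Then A·3^2 = -18 gives A = -2, and Q(t) = -2·3^t.
Q(6) = -2·3^6 = -1458.

-1458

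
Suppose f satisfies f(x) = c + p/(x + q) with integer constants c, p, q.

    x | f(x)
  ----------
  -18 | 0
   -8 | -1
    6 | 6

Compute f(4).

11

(f(x) − c)(x + q) = p for each data point; the three points give a linear system in c and q, then p follows.
Solving: c = 1, q = -2, p = 20, so f(x) = 1 + 20/(x − 2).
Then f(4) = 1 + 20/2 = 11.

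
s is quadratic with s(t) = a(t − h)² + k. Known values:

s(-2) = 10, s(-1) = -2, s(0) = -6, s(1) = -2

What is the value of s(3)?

30

First differences -12, -4, 4; second difference 8 = 2a, so a = 4.
Expanding, the t-coefficient is −2ah = -8h; matching it to the data gives h = 0, and then k = -6.
So s(t) = 4(t + 0)² − 6.
s(3) = 4·3² − 6 = 30.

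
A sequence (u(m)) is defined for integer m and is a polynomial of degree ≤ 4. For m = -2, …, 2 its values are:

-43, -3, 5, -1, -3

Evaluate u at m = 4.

First differences: 40, 8, -6, -2. Second differences: -32, -14, 4. Third differences: 18, 18.
Level-3 differences are constant, so u has degree 3.
Fitting a degree-3 polynomial gives u(m) = 3m³ - 7m² - 2m + 5.
Then u(4) = 77.

77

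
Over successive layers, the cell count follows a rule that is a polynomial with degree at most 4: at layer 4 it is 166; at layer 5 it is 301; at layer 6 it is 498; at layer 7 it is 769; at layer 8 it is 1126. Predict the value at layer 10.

Write the value at x as P(x).
First differences: 135, 197, 271, 357. Second differences: 62, 74, 86. Third differences: 12, 12.
Level-3 differences are constant, so P has degree 3.
Fitting a degree-3 polynomial gives P(x) = 2x³ + x² + 4x + 6.
Then P(10) = 2146.

2146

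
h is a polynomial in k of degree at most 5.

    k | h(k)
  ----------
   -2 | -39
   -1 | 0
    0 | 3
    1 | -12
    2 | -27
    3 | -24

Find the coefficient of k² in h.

First differences: 39, 3, -15, -15, 3. Second differences: -36, -18, 0, 18. Third differences: 18, 18, 18.
Level-3 differences are constant, so h has degree 3.
Fitting a degree-3 polynomial gives h(k) = 3k³ - 9k² - 9k + 3.
The coefficient of k² is -9.

-9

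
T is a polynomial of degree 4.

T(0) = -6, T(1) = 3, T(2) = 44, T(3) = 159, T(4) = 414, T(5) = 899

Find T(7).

3039

First differences: 9, 41, 115, 255, 485. Second differences: 32, 74, 140, 230. Third differences: 42, 66, 90. Fourth differences: 24, 24.
Level-4 differences are constant, so T has degree 4.
Fitting a degree-4 polynomial gives T(t) = t^4 + t³ + 6t² + t - 6.
Then T(7) = 3039.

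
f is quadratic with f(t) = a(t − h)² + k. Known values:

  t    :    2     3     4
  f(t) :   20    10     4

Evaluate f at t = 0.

52

First differences -10, -6; second difference 4 = 2a, so a = 2.
Expanding, the t-coefficient is −2ah = -4h; matching it to the data gives h = 5, and then k = 2.
So f(t) = 2(t − 5)² + 2.
f(0) = 2·(-5)² + 2 = 52.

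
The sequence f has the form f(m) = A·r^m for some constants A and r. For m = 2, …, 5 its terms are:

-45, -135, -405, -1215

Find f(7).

Consecutive ratio: -135/(-45) = 3, and -405/(-135) = 3, so r = 3.
Then A·3^2 = -45 gives A = -5, and f(m) = -5·3^m.
f(7) = -5·3^7 = -10935.

-10935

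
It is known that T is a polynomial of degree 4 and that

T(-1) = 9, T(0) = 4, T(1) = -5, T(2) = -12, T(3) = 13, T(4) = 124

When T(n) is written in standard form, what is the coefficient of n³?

-1

First differences: -5, -9, -7, 25, 111. Second differences: -4, 2, 32, 86. Third differences: 6, 30, 54. Fourth differences: 24, 24.
Level-4 differences are constant, so T has degree 4.
Fitting a degree-4 polynomial gives T(n) = n^4 - n³ - 3n² - 6n + 4.
The coefficient of n³ is -1.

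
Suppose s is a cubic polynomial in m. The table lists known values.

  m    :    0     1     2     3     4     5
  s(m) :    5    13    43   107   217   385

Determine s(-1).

7

First differences: 8, 30, 64, 110, 168. Second differences: 22, 34, 46, 58. Third differences: 12, 12, 12.
Level-3 differences are constant, so s has degree 3.
Fitting a degree-3 polynomial gives s(m) = 2m³ + 5m² + m + 5.
Then s(-1) = 7.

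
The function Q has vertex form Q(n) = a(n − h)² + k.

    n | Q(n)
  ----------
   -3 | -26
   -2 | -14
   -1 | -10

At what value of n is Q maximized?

First differences 12, 4; second difference -8 = 2a, so a = -4.
Expanding, the n-coefficient is −2ah = 8h; matching it to the data gives h = -1, and then k = -10.
So Q(n) = -4(n + 1)² − 10.
Hence h = -1.

-1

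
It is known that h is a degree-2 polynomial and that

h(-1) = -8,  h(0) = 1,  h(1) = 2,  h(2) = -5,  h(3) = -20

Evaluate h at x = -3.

-50

First differences: 9, 1, -7, -15. Second differences: -8, -8, -8.
Level-2 differences are constant, so h has degree 2.
Fitting a degree-2 polynomial gives h(x) = -4x² + 5x + 1.
Then h(-3) = -50.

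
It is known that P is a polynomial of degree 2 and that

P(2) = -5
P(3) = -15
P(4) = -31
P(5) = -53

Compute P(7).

-115

Write P(x) = ax² + bx + c; the 4 given values yield a linear system in the 3 coefficients.
Solving, P(x) = -3x² + 5x - 3.
Then P(7) = -115.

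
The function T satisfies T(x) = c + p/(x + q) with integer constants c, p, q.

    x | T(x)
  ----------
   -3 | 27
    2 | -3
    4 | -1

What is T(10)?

(T(x) − c)(x + q) = p for each data point; the three points give a linear system in c and q, then p follows.
Solving: c = 3, q = 2, p = -24, so T(x) = 3 − 24/(x + 2).
Then T(10) = 3 − 24/12 = 1.

1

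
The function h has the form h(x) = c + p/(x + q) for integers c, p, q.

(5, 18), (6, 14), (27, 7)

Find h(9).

(h(x) − c)(x + q) = p for each data point; the three points give a linear system in c and q, then p follows.
Solving: c = 6, q = -3, p = 24, so h(x) = 6 + 24/(x − 3).
Then h(9) = 6 + 24/6 = 10.

10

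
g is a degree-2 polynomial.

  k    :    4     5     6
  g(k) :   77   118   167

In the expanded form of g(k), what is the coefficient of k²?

Write g(k) = ak² + bk + c; the 3 given values yield a linear system in the 3 coefficients.
Solving, g(k) = 4k² + 5k - 7.
The coefficient of k² is 4.

4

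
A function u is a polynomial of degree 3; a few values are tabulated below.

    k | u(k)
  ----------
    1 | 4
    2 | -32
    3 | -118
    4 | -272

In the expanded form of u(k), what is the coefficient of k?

6

Write u(k) = ak³ + bk² + ck + d; the 4 given values yield a linear system in the 4 coefficients.
Solving, u(k) = -3k³ - 7k² + 6k + 8.
The coefficient of k is 6.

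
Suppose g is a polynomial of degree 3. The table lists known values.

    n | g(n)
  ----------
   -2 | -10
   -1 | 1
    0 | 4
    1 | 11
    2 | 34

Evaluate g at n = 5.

First differences: 11, 3, 7, 23. Second differences: -8, 4, 16. Third differences: 12, 12.
Level-3 differences are constant, so g has degree 3.
Fitting a degree-3 polynomial gives g(n) = 2n³ + 2n² + 3n + 4.
Then g(5) = 319.

319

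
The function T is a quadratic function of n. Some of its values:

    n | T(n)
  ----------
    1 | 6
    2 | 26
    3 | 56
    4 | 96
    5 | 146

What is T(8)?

356

Write T(n) = an² + bn + c; the 5 given values yield a linear system in the 3 coefficients.
Solving, T(n) = 5n² + 5n - 4.
Then T(8) = 356.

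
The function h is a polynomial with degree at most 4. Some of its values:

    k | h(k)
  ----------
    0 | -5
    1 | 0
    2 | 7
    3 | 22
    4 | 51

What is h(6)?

First differences: 5, 7, 15, 29. Second differences: 2, 8, 14. Third differences: 6, 6.
Level-3 differences are constant, so h has degree 3.
Fitting a degree-3 polynomial gives h(k) = k³ - 2k² + 6k - 5.
Then h(6) = 175.

175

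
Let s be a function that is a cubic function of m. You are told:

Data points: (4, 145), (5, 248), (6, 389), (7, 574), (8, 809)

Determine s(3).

74

First differences: 103, 141, 185, 235. Second differences: 38, 44, 50. Third differences: 6, 6.
Level-3 differences are constant, so s has degree 3.
Fitting a degree-3 polynomial gives s(m) = m³ + 4m² + 6m - 7.
Then s(3) = 74.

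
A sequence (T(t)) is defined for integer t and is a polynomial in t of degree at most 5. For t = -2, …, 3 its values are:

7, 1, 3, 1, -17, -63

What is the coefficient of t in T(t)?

Write T(t) = at^5 + bt^4 + ct³ + dt² + et + p; the 6 given values yield a linear system in the 6 coefficients.
Solving, the top 2 coefficients vanish, and T(t) = -2t³ - 2t² + 2t + 3.
The coefficient of t is 2.

2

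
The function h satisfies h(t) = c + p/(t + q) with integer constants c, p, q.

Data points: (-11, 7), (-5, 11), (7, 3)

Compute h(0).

-4

(h(t) − c)(t + q) = p for each data point; the three points give a linear system in c and q, then p follows.
Solving: c = 5, q = 2, p = -18, so h(t) = 5 − 18/(t + 2).
Then h(0) = 5 − 18/2 = -4.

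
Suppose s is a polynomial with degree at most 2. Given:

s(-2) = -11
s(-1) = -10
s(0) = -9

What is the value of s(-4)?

-13

Write s(m) = am² + bm + c; the 3 given values yield a linear system in the 3 coefficients.
Solving, the leading coefficient vanishes, and s(m) = m - 9.
Then s(-4) = -13.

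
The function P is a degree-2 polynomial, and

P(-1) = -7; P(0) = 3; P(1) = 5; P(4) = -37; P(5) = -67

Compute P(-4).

-85

Write P(m) = am² + bm + c; the 5 given values yield a linear system in the 3 coefficients.
Solving, P(m) = -4m² + 6m + 3.
Then P(-4) = -85.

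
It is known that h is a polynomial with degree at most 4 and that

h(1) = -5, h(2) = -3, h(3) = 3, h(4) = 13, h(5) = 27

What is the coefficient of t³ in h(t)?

0

First differences: 2, 6, 10, 14. Second differences: 4, 4, 4.
Level-2 differences are constant, so h has degree 2.
Fitting a degree-2 polynomial gives h(t) = 2t² - 4t - 3.
The coefficient of t³ is 0.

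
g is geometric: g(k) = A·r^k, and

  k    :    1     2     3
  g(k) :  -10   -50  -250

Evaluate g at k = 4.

Consecutive ratio: -50/(-10) = 5, and -250/(-50) = 5, so r = 5.
Then A·5^1 = -10 gives A = -2, and g(k) = -2·5^k.
g(4) = -2·5^4 = -1250.

-1250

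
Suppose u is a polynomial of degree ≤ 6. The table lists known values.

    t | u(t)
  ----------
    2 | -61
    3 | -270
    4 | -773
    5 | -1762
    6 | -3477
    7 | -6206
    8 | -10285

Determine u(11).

First differences: -209, -503, -989, -1715, -2729, -4079. Second differences: -294, -486, -726, -1014, -1350. Third differences: -192, -240, -288, -336. Fourth differences: -48, -48, -48.
Level-4 differences are constant, so u has degree 4.
Fitting a degree-4 polynomial gives u(t) = -2t^4 - 4t³ - t² + 2t + 3.
Then u(11) = -34702.

-34702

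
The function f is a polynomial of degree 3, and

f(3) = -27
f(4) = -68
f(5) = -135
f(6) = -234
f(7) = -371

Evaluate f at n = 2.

First differences: -41, -67, -99, -137. Second differences: -26, -32, -38. Third differences: -6, -6.
Level-3 differences are constant, so f has degree 3.
Fitting a degree-3 polynomial gives f(n) = -n³ - n² + 3n.
Then f(2) = -6.

-6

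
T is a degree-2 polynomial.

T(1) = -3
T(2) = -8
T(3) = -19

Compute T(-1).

Write T(t) = at² + bt + c; the 3 given values yield a linear system in the 3 coefficients.
Solving, T(t) = -3t² + 4t - 4.
Then T(-1) = -11.

-11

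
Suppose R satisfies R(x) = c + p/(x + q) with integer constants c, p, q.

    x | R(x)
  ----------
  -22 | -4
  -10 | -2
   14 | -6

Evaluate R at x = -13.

-3

(R(x) − c)(x + q) = p for each data point; the three points give a linear system in c and q, then p follows.
Solving: c = -5, q = 4, p = -18, so R(x) = -5 − 18/(x + 4).
Then R(-13) = -5 − 18/(-9) = -3.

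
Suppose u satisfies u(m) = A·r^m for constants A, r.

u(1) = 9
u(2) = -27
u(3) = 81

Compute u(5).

Consecutive ratio: -27/9 = -3, and 81/(-27) = -3, so r = -3.
Then A·(-3)^1 = 9 gives A = -3, and u(m) = -3·(-3)^m.
u(5) = -3·(-3)^5 = 729.

729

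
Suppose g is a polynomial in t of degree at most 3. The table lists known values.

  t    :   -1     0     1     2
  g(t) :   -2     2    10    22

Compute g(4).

58

First differences: 4, 8, 12. Second differences: 4, 4.
Level-2 differences are constant, so g has degree 2.
Fitting a degree-2 polynomial gives g(t) = 2t² + 6t + 2.
Then g(4) = 58.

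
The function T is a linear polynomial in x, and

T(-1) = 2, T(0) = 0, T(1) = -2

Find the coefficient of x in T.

-2

First differences: -2, -2.
Level-1 differences are constant, so T has degree 1.
Fitting a degree-1 polynomial gives T(x) = -2x.
The coefficient of x is -2.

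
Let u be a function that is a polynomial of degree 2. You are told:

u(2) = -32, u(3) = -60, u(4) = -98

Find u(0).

-6

Write u(x) = ax² + bx + c; the 3 given values yield a linear system in the 3 coefficients.
Solving, u(x) = -5x² - 3x - 6.
Then u(0) = -6.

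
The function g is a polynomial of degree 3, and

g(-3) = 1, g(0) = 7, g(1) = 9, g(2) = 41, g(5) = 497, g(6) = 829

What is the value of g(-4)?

-61

Write g(k) = ak³ + bk² + ck + d; the 6 given values yield a linear system in the 4 coefficients.
Solving, g(k) = 3k³ + 6k² - 7k + 7.
Then g(-4) = -61.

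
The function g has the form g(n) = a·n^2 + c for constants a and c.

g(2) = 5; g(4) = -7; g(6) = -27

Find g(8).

From g(2) = 5 and g(4) = -7: 4a + c = 5 and 16a + c = -7.
Subtracting: 12a = -12, so a = -1; then c = 5 − (-1)·4 = 9.
So g(n) = -1n² + 9, and g(8) = -55.

-55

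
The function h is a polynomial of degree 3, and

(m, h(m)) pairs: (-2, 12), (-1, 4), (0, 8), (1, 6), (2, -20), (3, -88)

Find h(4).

-216

First differences: -8, 4, -2, -26, -68. Second differences: 12, -6, -24, -42. Third differences: -18, -18, -18.
Level-3 differences are constant, so h has degree 3.
Fitting a degree-3 polynomial gives h(m) = -3m³ - 3m² + 4m + 8.
Then h(4) = -216.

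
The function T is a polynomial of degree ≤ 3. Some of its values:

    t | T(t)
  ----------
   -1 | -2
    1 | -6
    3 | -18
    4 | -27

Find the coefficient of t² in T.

-1

Write T(t) = at³ + bt² + ct + d; the 4 given values yield a linear system in the 4 coefficients.
Solving, the leading coefficient vanishes, and T(t) = -t² - 2t - 3.
The coefficient of t² is -1.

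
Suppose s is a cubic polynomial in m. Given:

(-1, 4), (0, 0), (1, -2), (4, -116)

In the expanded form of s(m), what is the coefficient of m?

Write s(m) = am³ + bm² + cm + d; the 4 given values yield a linear system in the 4 coefficients.
Solving, s(m) = -2m³ + m² - m.
The coefficient of m is -1.

-1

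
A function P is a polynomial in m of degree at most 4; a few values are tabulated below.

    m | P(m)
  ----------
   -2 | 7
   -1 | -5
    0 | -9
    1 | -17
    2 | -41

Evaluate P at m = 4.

Write P(m) = am^4 + bm³ + cm² + dm + e; the 5 given values yield a linear system in the 5 coefficients.
Solving, the leading coefficient vanishes, and P(m) = -2m³ - 2m² - 4m - 9.
Then P(4) = -185.

-185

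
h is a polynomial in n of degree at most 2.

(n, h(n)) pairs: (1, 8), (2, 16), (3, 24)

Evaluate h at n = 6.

48

First differences: 8, 8.
Level-1 differences are constant, so h has degree 1.
Fitting a degree-1 polynomial gives h(n) = 8n.
Then h(6) = 48.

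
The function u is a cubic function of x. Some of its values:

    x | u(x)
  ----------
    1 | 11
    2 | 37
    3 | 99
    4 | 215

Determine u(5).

Write u(x) = ax³ + bx² + cx + d; the 4 given values yield a linear system in the 4 coefficients.
Solving, u(x) = 3x³ + 5x + 3.
Then u(5) = 403.

403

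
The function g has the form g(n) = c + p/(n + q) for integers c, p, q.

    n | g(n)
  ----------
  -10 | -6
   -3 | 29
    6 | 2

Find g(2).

4

(g(n) − c)(n + q) = p for each data point; the three points give a linear system in c and q, then p follows.
Solving: c = -1, q = 4, p = 30, so g(n) = -1 + 30/(n + 4).
Then g(2) = -1 + 30/6 = 4.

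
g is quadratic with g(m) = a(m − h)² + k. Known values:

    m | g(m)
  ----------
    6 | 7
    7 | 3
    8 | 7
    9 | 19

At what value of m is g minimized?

First differences -4, 4, 12; second difference 8 = 2a, so a = 4.
Expanding, the m-coefficient is −2ah = -8h; matching it to the data gives h = 7, and then k = 3.
So g(m) = 4(m − 7)² + 3.
Hence h = 7.

7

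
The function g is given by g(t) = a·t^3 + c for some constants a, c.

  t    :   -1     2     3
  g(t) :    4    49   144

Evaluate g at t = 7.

From g(-1) = 4 and g(2) = 49: -1a + c = 4 and 8a + c = 49.
Subtracting: 9a = 45, so a = 5; then c = 4 − 5·(-1) = 9.
So g(t) = 5t³ + 9, and g(7) = 1724.

1724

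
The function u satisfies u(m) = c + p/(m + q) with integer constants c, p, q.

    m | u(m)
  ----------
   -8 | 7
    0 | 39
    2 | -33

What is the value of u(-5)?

(u(m) − c)(m + q) = p for each data point; the three points give a linear system in c and q, then p follows.
Solving: c = 3, q = -1, p = -36, so u(m) = 3 − 36/(m − 1).
Then u(-5) = 3 − 36/(-6) = 9.

9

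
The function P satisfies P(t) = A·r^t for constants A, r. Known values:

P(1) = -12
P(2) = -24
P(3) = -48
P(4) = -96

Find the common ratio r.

2

Consecutive ratio: -24/(-12) = 2, and -48/(-24) = 2, so r = 2.
Then A·2^1 = -12 gives A = -6, and P(t) = -6·2^t.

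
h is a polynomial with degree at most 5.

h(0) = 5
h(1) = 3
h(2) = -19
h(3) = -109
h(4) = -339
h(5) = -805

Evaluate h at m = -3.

11

Write h(m) = am^5 + bm^4 + cm³ + dm² + em + p; the 6 given values yield a linear system in the 6 coefficients.
Solving, the leading coefficient vanishes, and h(m) = -m^4 - 2m³ + 3m² - 2m + 5.
Then h(-3) = 11.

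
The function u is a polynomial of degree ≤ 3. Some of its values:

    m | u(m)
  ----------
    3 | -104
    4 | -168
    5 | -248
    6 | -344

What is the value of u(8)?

-584

Write u(m) = am³ + bm² + cm + d; the 4 given values yield a linear system in the 4 coefficients.
Solving, the leading coefficient vanishes, and u(m) = -8m² - 8m - 8.
Then u(8) = -584.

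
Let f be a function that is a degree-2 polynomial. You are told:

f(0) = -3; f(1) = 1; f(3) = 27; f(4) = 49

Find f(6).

111

Write f(m) = am² + bm + c; the 4 given values yield a linear system in the 3 coefficients.
Solving, f(m) = 3m² + m - 3.
Then f(6) = 111.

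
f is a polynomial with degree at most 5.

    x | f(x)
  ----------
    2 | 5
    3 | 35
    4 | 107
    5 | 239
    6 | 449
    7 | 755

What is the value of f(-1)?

-13

First differences: 30, 72, 132, 210, 306. Second differences: 42, 60, 78, 96. Third differences: 18, 18, 18.
Level-3 differences are constant, so f has degree 3.
Fitting a degree-3 polynomial gives f(x) = 3x³ - 6x² + 3x - 1.
Then f(-1) = -13.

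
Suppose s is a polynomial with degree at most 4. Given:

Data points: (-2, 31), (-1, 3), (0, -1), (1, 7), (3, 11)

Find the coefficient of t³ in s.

-2

Write s(t) = at^4 + bt³ + ct² + dt + e; the 5 given values yield a linear system in the 5 coefficients.
Solving, the leading coefficient vanishes, and s(t) = -2t³ + 6t² + 4t - 1.
The coefficient of t³ is -2.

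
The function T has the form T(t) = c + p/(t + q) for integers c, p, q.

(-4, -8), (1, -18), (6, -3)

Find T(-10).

(T(t) − c)(t + q) = p for each data point; the three points give a linear system in c and q, then p follows.
Solving: c = -6, q = -2, p = 12, so T(t) = -6 + 12/(t − 2).
Then T(-10) = -6 + 12/(-12) = -7.

-7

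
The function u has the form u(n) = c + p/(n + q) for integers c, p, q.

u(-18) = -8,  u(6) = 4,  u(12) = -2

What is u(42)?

(u(n) − c)(n + q) = p for each data point; the three points give a linear system in c and q, then p follows.
Solving: c = -6, q = -2, p = 40, so u(n) = -6 + 40/(n − 2).
Then u(42) = -6 + 40/40 = -5.

-5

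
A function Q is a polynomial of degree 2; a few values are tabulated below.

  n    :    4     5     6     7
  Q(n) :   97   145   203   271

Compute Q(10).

535

First differences: 48, 58, 68. Second differences: 10, 10.
Level-2 differences are constant, so Q has degree 2.
Fitting a degree-2 polynomial gives Q(n) = 5n² + 3n + 5.
Then Q(10) = 535.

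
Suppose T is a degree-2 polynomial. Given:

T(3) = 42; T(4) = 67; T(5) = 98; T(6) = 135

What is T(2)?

23

First differences: 25, 31, 37. Second differences: 6, 6.
Level-2 differences are constant, so T has degree 2.
Fitting a degree-2 polynomial gives T(t) = 3t² + 4t + 3.
Then T(2) = 23.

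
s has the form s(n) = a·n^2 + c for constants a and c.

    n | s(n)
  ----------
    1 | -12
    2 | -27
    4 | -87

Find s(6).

-187

From s(1) = -12 and s(2) = -27: 1a + c = -12 and 4a + c = -27.
Subtracting: 3a = -15, so a = -5; then c = -12 − (-5)·1 = -7.
So s(n) = -5n² − 7, and s(6) = -187.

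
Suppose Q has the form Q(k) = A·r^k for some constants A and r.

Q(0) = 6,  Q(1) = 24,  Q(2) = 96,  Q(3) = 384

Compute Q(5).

Consecutive ratio: 24/6 = 4, and 96/24 = 4, so r = 4.
Then A·4^0 = 6 gives A = 6, and Q(k) = 6·4^k.
Q(5) = 6·4^5 = 6144.

6144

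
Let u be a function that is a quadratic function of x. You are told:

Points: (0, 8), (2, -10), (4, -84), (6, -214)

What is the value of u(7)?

-300

Write u(x) = ax² + bx + c; the 4 given values yield a linear system in the 3 coefficients.
Solving, u(x) = -7x² + 5x + 8.
Then u(7) = -300.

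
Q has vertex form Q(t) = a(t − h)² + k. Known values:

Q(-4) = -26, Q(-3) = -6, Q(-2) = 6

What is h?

First differences 20, 12; second difference -8 = 2a, so a = -4.
Expanding, the t-coefficient is −2ah = 8h; matching it to the data gives h = -1, and then k = 10.
So Q(t) = -4(t + 1)² + 10.
Hence h = -1.

-1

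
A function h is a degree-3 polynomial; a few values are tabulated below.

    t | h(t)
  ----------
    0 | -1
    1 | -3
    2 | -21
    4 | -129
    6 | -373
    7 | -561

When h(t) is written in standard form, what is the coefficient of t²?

Write h(t) = at³ + bt² + ct + d; the 6 given values yield a linear system in the 4 coefficients.
Solving, h(t) = -t³ - 5t² + 4t - 1.
The coefficient of t² is -5.

-5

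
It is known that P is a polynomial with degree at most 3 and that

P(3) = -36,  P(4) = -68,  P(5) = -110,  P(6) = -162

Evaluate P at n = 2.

First differences: -32, -42, -52. Second differences: -10, -10.
Level-2 differences are constant, so P has degree 2.
Fitting a degree-2 polynomial gives P(n) = -5n² + 3n.
Then P(2) = -14.

-14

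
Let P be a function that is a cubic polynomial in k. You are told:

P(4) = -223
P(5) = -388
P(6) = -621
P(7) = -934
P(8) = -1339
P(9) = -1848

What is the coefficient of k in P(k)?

-7

First differences: -165, -233, -313, -405, -509. Second differences: -68, -80, -92, -104. Third differences: -12, -12, -12.
Level-3 differences are constant, so P has degree 3.
Fitting a degree-3 polynomial gives P(k) = -2k³ - 4k² - 7k - 3.
The coefficient of k is -7.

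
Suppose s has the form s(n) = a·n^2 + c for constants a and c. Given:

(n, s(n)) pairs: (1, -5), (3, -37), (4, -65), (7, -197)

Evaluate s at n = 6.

From s(1) = -5 and s(3) = -37: 1a + c = -5 and 9a + c = -37.
Subtracting: 8a = -32, so a = -4; then c = -5 − (-4)·1 = -1.
So s(n) = -4n² − 1, and s(6) = -145.

-145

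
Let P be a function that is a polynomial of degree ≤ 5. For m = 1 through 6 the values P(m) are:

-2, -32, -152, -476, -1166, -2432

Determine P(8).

-7772

First differences: -30, -120, -324, -690, -1266. Second differences: -90, -204, -366, -576. Third differences: -114, -162, -210. Fourth differences: -48, -48.
Level-4 differences are constant, so P has degree 4.
Fitting a degree-4 polynomial gives P(m) = -2m^4 + m³ - m² - 4m + 4.
Then P(8) = -7772.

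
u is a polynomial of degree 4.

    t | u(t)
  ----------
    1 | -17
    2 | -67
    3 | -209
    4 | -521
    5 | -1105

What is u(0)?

-5

Write u(t) = at^4 + bt³ + ct² + dt + e; the 5 given values yield a linear system in the 5 coefficients.
Solving, u(t) = -t^4 - 3t³ - 3t² - 5t - 5.
The constant term is u(0) = -5.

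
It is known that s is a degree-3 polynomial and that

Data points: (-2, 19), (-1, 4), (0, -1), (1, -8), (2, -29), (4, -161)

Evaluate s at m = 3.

Write s(m) = am³ + bm² + cm + d; the 6 given values yield a linear system in the 4 coefficients.
Solving, s(m) = -2m³ - m² - 4m - 1.
Then s(3) = -76.

-76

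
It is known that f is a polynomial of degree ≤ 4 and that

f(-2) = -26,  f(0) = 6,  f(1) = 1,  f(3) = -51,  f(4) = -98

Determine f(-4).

Write f(x) = ax^4 + bx³ + cx² + dx + e; the 5 given values yield a linear system in the 5 coefficients.
Solving, the top 2 coefficients vanish, and f(x) = -7x² + 2x + 6.
Then f(-4) = -114.

-114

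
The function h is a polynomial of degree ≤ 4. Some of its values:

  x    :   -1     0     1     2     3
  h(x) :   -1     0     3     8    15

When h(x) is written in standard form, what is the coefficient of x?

Write h(x) = ax^4 + bx³ + cx² + dx + e; the 5 given values yield a linear system in the 5 coefficients.
Solving, the top 2 coefficients vanish, and h(x) = x² + 2x.
The coefficient of x is 2.

2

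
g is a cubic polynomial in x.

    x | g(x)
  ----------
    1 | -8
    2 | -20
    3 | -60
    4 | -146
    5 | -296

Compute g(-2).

40

Write g(x) = ax³ + bx² + cx + d; the 5 given values yield a linear system in the 4 coefficients.
Solving, g(x) = -3x³ + 4x² - 3x - 6.
Then g(-2) = 40.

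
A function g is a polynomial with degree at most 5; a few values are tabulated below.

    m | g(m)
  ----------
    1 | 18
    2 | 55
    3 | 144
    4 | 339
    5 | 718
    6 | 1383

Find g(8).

4099

First differences: 37, 89, 195, 379, 665. Second differences: 52, 106, 184, 286. Third differences: 54, 78, 102. Fourth differences: 24, 24.
Level-4 differences are constant, so g has degree 4.
Fitting a degree-4 polynomial gives g(m) = m^4 - m³ + 7m² + 8m + 3.
Then g(8) = 4099.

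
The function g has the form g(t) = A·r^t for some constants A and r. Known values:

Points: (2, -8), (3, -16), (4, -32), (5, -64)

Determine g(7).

-256

Consecutive ratio: -16/(-8) = 2, and -32/(-16) = 2, so r = 2.
Then A·2^2 = -8 gives A = -2, and g(t) = -2·2^t.
g(7) = -2·2^7 = -256.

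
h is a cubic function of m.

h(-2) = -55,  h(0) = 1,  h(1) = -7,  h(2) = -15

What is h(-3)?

-155

Write h(m) = am³ + bm² + cm + d; the 4 given values yield a linear system in the 4 coefficients.
Solving, h(m) = 3m³ - 9m² - 2m + 1.
Then h(-3) = -155.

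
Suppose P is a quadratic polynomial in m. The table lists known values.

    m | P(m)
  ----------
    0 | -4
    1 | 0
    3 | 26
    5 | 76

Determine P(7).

Write P(m) = am² + bm + c; the 4 given values yield a linear system in the 3 coefficients.
Solving, P(m) = 3m² + m - 4.
Then P(7) = 150.

150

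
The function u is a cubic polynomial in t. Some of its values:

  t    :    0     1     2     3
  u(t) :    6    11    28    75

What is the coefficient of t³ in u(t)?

3

Write u(t) = at³ + bt² + ct + d; the 4 given values yield a linear system in the 4 coefficients.
Solving, u(t) = 3t³ - 3t² + 5t + 6.
The coefficient of t³ is 3.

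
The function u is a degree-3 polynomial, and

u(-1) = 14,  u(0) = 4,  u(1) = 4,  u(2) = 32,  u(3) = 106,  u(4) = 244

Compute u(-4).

First differences: -10, 0, 28, 74, 138. Second differences: 10, 28, 46, 64. Third differences: 18, 18, 18.
Level-3 differences are constant, so u has degree 3.
Fitting a degree-3 polynomial gives u(k) = 3k³ + 5k² - 8k + 4.
Then u(-4) = -76.

-76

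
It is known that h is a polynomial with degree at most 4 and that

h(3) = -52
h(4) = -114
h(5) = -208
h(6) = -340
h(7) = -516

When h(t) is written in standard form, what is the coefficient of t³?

-1

First differences: -62, -94, -132, -176. Second differences: -32, -38, -44. Third differences: -6, -6.
Level-3 differences are constant, so h has degree 3.
Fitting a degree-3 polynomial gives h(t) = -t³ - 4t² + 3t + 2.
The coefficient of t³ is -1.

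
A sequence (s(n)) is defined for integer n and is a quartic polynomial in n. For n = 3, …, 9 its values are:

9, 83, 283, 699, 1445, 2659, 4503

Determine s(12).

15795

First differences: 74, 200, 416, 746, 1214, 1844. Second differences: 126, 216, 330, 468, 630. Third differences: 90, 114, 138, 162. Fourth differences: 24, 24, 24.
Level-4 differences are constant, so s has degree 4.
Fitting a degree-4 polynomial gives s(n) = n^4 - 3n³ + 2n² - 4n + 3.
Then s(12) = 15795.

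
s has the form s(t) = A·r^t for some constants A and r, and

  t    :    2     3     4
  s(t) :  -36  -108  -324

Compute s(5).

-972

Consecutive ratio: -108/(-36) = 3, and -324/(-108) = 3, so r = 3.
Then A·3^2 = -36 gives A = -4, and s(t) = -4·3^t.
s(5) = -4·3^5 = -972.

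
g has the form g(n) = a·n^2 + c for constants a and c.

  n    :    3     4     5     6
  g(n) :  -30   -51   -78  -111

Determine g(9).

From g(3) = -30 and g(4) = -51: 9a + c = -30 and 16a + c = -51.
Subtracting: 7a = -21, so a = -3; then c = -30 − (-3)·9 = -3.
So g(n) = -3n² − 3, and g(9) = -246.

-246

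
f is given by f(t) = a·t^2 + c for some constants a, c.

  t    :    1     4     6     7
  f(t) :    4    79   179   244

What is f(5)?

124

From f(1) = 4 and f(4) = 79: 1a + c = 4 and 16a + c = 79.
Subtracting: 15a = 75, so a = 5; then c = 4 − 5·1 = -1.
So f(t) = 5t² − 1, and f(5) = 124.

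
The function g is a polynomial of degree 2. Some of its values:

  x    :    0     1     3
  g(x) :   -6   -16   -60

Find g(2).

Write g(x) = ax² + bx + c; the 3 given values yield a linear system in the 3 coefficients.
Solving, g(x) = -4x² - 6x - 6.
Then g(2) = -34.

-34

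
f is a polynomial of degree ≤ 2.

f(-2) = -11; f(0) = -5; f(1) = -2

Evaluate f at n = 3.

4

Write f(n) = an² + bn + c; the 3 given values yield a linear system in the 3 coefficients.
Solving, the leading coefficient vanishes, and f(n) = 3n - 5.
Then f(3) = 4.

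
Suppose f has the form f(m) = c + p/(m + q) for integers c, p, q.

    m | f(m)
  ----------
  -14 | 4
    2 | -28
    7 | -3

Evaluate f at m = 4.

-8

(f(m) − c)(m + q) = p for each data point; the three points give a linear system in c and q, then p follows.
Solving: c = 2, q = -1, p = -30, so f(m) = 2 − 30/(m − 1).
Then f(4) = 2 − 30/3 = -8.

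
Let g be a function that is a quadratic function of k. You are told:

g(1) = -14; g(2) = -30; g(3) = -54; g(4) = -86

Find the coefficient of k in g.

First differences: -16, -24, -32. Second differences: -8, -8.
Level-2 differences are constant, so g has degree 2.
Fitting a degree-2 polynomial gives g(k) = -4k² - 4k - 6.
The coefficient of k is -4.

-4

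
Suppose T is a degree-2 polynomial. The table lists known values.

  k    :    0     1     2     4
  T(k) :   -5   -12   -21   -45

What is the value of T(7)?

-96

Write T(k) = ak² + bk + c; the 4 given values yield a linear system in the 3 coefficients.
Solving, T(k) = -k² - 6k - 5.
Then T(7) = -96.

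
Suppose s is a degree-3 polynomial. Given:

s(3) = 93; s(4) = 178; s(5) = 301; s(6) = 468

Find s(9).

1293

Write s(m) = am³ + bm² + cm + d; the 4 given values yield a linear system in the 4 coefficients.
Solving, s(m) = m³ + 7m² - m + 6.
Then s(9) = 1293.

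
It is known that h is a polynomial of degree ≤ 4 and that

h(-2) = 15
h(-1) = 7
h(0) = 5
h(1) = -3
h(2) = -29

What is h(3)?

-85

First differences: -8, -2, -8, -26. Second differences: 6, -6, -18. Third differences: -12, -12.
Level-3 differences are constant, so h has degree 3.
Fitting a degree-3 polynomial gives h(n) = -2n³ - 3n² - 3n + 5.
Then h(3) = -85.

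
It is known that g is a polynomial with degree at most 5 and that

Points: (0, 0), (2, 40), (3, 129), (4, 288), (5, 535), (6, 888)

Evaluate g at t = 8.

Write g(t) = at^5 + bt^4 + ct³ + dt² + et + p; the 6 given values yield a linear system in the 6 coefficients.
Solving, the top 2 coefficients vanish, and g(t) = 3t³ + 8t² - 8t.
Then g(8) = 1984.

1984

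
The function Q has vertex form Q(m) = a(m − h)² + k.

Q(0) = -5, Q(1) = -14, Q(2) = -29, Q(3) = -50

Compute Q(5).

-110

First differences -9, -15, -21; second difference -6 = 2a, so a = -3.
Expanding, the m-coefficient is −2ah = 6h; matching it to the data gives h = -1, and then k = -2.
So Q(m) = -3(m + 1)² − 2.
Q(5) = -3·6² − 2 = -110.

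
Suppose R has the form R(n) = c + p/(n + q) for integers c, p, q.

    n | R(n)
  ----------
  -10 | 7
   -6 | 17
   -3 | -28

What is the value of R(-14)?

(R(n) − c)(n + q) = p for each data point; the three points give a linear system in c and q, then p follows.
Solving: c = 2, q = 4, p = -30, so R(n) = 2 − 30/(n + 4).
Then R(-14) = 2 − 30/(-10) = 5.

5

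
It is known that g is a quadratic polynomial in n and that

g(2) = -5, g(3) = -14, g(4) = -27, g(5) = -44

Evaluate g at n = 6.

First differences: -9, -13, -17. Second differences: -4, -4.
Level-2 differences are constant, so g has degree 2.
Fitting a degree-2 polynomial gives g(n) = -2n² + n + 1.
Then g(6) = -65.

-65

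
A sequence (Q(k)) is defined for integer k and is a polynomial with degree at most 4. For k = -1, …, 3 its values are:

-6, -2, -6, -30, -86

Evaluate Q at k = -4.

Write Q(k) = ak^4 + bk³ + ck² + dk + e; the 5 given values yield a linear system in the 5 coefficients.
Solving, the leading coefficient vanishes, and Q(k) = -2k³ - 4k² + 2k - 2.
Then Q(-4) = 54.

54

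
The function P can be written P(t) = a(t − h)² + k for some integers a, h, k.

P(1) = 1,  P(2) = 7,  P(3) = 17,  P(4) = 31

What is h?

0

First differences 6, 10, 14; second difference 4 = 2a, so a = 2.
Expanding, the t-coefficient is −2ah = -4h; matching it to the data gives h = 0, and then k = -1.
So P(t) = 2(t + 0)² − 1.
Hence h = 0.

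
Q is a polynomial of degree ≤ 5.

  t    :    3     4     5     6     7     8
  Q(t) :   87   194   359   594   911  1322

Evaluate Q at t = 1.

-1

First differences: 107, 165, 235, 317, 411. Second differences: 58, 70, 82, 94. Third differences: 12, 12, 12.
Level-3 differences are constant, so Q has degree 3.
Fitting a degree-3 polynomial gives Q(t) = 2t³ + 5t² - 2t - 6.
Then Q(1) = -1.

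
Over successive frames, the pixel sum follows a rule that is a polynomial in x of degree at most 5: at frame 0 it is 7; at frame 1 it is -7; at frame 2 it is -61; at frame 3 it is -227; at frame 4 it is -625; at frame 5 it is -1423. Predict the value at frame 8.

Write the value at x as h(x).
First differences: -14, -54, -166, -398, -798. Second differences: -40, -112, -232, -400. Third differences: -72, -120, -168. Fourth differences: -48, -48.
Level-4 differences are constant, so h has degree 4.
Fitting a degree-4 polynomial gives h(x) = -2x^4 - 6x² - 6x + 7.
Then h(8) = -8617.

-8617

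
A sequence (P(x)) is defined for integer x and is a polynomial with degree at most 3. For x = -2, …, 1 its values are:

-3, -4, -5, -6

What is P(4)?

-9

First differences: -1, -1, -1.
Level-1 differences are constant, so P has degree 1.
Fitting a degree-1 polynomial gives P(x) = -x - 5.
Then P(4) = -9.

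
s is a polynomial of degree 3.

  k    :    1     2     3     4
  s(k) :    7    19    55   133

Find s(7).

Write s(k) = ak³ + bk² + ck + d; the 4 given values yield a linear system in the 4 coefficients.
Solving, s(k) = 3k³ - 6k² + 9k + 1.
Then s(7) = 799.

799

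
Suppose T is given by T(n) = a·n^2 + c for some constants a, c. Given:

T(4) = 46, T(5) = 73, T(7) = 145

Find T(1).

1

From T(4) = 46 and T(5) = 73: 16a + c = 46 and 25a + c = 73.
Subtracting: 9a = 27, so a = 3; then c = 46 − 3·16 = -2.
So T(n) = 3n² − 2, and T(1) = 1.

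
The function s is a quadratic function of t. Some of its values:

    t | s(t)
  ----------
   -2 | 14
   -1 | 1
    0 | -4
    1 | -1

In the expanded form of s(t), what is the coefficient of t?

-1

First differences: -13, -5, 3. Second differences: 8, 8.
Level-2 differences are constant, so s has degree 2.
Fitting a degree-2 polynomial gives s(t) = 4t² - t - 4.
The coefficient of t is -1.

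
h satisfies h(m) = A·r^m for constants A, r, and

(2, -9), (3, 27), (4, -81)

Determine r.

-3

Consecutive ratio: 27/(-9) = -3, and -81/27 = -3, so r = -3.
Then A·(-3)^2 = -9 gives A = -1, and h(m) = -1·(-3)^m.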